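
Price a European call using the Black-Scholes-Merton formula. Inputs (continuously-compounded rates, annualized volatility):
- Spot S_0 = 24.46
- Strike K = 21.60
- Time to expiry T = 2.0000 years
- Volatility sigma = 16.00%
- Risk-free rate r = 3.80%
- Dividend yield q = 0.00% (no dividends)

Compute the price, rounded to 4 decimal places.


d1 = (ln(S/K) + (r - q + 0.5*sigma^2) * T) / (sigma * sqrt(T)) = 0.99854886
d2 = d1 - sigma * sqrt(T) = 0.77227469
exp(-rT) = 0.92681621; exp(-qT) = 1.00000000
C = S_0 * exp(-qT) * N(d1) - K * exp(-rT) * N(d2)
N(d1) = 0.84099336; N(d2) = 0.78002413
C = 24.4600 * 1.00000000 * 0.84099336 - 21.6000 * 0.92681621 * 0.78002413 = 4.9552

Answer: Price = 4.9552


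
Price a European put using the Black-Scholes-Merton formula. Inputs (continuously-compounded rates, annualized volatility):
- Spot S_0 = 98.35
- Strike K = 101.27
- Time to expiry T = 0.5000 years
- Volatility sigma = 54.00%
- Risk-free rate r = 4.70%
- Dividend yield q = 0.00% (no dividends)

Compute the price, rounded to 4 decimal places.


Answer: Price = 15.2199

Derivation:
d1 = (ln(S/K) + (r - q + 0.5*sigma^2) * T) / (sigma * sqrt(T)) = 0.17583998
d2 = d1 - sigma * sqrt(T) = -0.20599768
exp(-rT) = 0.97677397; exp(-qT) = 1.00000000
P = K * exp(-rT) * N(-d2) - S_0 * exp(-qT) * N(-d1)
N(-d1) = 0.43020983; N(-d2) = 0.58160364
P = 101.2700 * 0.97677397 * 0.58160364 - 98.3500 * 1.00000000 * 0.43020983 = 15.2199


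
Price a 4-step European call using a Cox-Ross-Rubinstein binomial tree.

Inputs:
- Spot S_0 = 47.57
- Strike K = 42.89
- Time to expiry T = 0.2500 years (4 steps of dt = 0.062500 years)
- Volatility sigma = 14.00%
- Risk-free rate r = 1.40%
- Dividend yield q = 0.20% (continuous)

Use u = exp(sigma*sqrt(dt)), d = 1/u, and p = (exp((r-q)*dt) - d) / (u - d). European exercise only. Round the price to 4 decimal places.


dt = T/N = 0.062500
u = exp(sigma*sqrt(dt)) = 1.035620; d = 1/u = 0.965605
p = (exp((r-q)*dt) - d) / (u - d) = 0.501967
Discount per step: exp(-r*dt) = 0.999125
Stock lattice S(k, i) with i counting down-moves:
  k=0: S(0,0) = 47.5700
  k=1: S(1,0) = 49.2644; S(1,1) = 45.9338
  k=2: S(2,0) = 51.0192; S(2,1) = 47.5700; S(2,2) = 44.3540
  k=3: S(3,0) = 52.8365; S(3,1) = 49.2644; S(3,2) = 45.9338; S(3,3) = 42.8284
  k=4: S(4,0) = 54.7185; S(4,1) = 51.0192; S(4,2) = 47.5700; S(4,3) = 44.3540; S(4,4) = 41.3554
Terminal payoffs V(N, i) = max(S_T - K, 0):
  V(4,0) = 11.828525; V(4,1) = 8.129214; V(4,2) = 4.680000; V(4,3) = 1.463974; V(4,4) = 0.000000
Backward induction: V(k, i) = exp(-r*dt) * [p * V(k+1, i) + (1-p) * V(k+1, i+1)].
  V(3,0) = exp(-r*dt) * [p*11.828525 + (1-p)*8.129214] = 9.977412
  V(3,1) = exp(-r*dt) * [p*8.129214 + (1-p)*4.680000] = 6.405784
  V(3,2) = exp(-r*dt) * [p*4.680000 + (1-p)*1.463974] = 3.075621
  V(3,3) = exp(-r*dt) * [p*1.463974 + (1-p)*0.000000] = 0.734224
  V(2,0) = exp(-r*dt) * [p*9.977412 + (1-p)*6.405784] = 8.191453
  V(2,1) = exp(-r*dt) * [p*6.405784 + (1-p)*3.075621] = 4.743101
  V(2,2) = exp(-r*dt) * [p*3.075621 + (1-p)*0.734224] = 1.907858
  V(1,0) = exp(-r*dt) * [p*8.191453 + (1-p)*4.743101] = 6.468397
  V(1,1) = exp(-r*dt) * [p*4.743101 + (1-p)*1.907858] = 3.328143
  V(0,0) = exp(-r*dt) * [p*6.468397 + (1-p)*3.328143] = 4.900158

Answer: Price = V(0,0) = 4.9002


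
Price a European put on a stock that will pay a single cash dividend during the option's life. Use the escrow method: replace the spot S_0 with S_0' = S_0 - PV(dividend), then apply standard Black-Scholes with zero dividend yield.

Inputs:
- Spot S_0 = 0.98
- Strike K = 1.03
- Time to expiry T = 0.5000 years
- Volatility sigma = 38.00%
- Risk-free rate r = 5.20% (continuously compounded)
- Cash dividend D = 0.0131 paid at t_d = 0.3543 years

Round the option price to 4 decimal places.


PV(D) = D * exp(-r * t_d) = 0.0131 * 0.98174508 = 0.01286086
S_0' = S_0 - PV(D) = 0.9800 - 0.01286086 = 0.96713914
d1 = (ln(S_0'/K) + (r + sigma^2/2)*T) / (sigma*sqrt(T)) = -0.00324416
d2 = d1 - sigma*sqrt(T) = -0.27194474
exp(-rT) = 0.97433509
N(-d1) = 0.50129423; N(-d2) = 0.60716774
P = K * exp(-rT) * N(-d2) - S_0' * N(-d1) = 1.0300 * 0.97433509 * 0.60716774 - 0.96713914 * 0.50129423 = 0.1245

Answer: Price = 0.1245


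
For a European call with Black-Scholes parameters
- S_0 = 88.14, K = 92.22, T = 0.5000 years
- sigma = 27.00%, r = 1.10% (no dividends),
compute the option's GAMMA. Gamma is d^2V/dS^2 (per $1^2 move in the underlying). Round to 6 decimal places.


d1 = -0.1127472196; d2 = -0.3036660506
phi(d1) = 0.3964146574; exp(-qT) = 1.0000000000; exp(-rT) = 0.9945150973
Gamma = exp(-qT) * phi(d1) / (S * sigma * sqrt(T)) = 1.0000000000 * 0.3964146574 / (88.1400 * 0.2700 * 0.7071067812) = 0.023557

Answer: Gamma = 0.023557


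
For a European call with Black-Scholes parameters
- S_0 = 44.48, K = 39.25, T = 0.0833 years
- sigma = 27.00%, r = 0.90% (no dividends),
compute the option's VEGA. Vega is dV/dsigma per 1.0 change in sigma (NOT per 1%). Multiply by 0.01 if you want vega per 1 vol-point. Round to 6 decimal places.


d1 = 1.6537874284; d2 = 1.5758607320
phi(d1) = 0.1016271086; exp(-qT) = 1.0000000000; exp(-rT) = 0.9992505810
Vega = S * exp(-qT) * phi(d1) * sqrt(T) = 44.4800 * 1.0000000000 * 0.1016271086 * 0.2886173938 = 1.304659

Answer: Vega = 1.304659


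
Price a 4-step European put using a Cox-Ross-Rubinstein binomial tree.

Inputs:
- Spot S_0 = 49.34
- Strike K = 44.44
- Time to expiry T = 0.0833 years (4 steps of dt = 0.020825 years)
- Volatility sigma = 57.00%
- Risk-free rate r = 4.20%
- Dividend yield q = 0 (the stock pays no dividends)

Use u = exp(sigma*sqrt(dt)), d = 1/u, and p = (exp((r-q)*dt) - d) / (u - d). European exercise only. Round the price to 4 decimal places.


Answer: Price = V(0,0) = 1.3105

Derivation:
dt = T/N = 0.020825
u = exp(sigma*sqrt(dt)) = 1.085734; d = 1/u = 0.921036
p = (exp((r-q)*dt) - d) / (u - d) = 0.484761
Discount per step: exp(-r*dt) = 0.999126
Stock lattice S(k, i) with i counting down-moves:
  k=0: S(0,0) = 49.3400
  k=1: S(1,0) = 53.5701; S(1,1) = 45.4439
  k=2: S(2,0) = 58.1629; S(2,1) = 49.3400; S(2,2) = 41.8555
  k=3: S(3,0) = 63.1494; S(3,1) = 53.5701; S(3,2) = 45.4439; S(3,3) = 38.5504
  k=4: S(4,0) = 68.5634; S(4,1) = 58.1629; S(4,2) = 49.3400; S(4,3) = 41.8555; S(4,4) = 35.5063
Terminal payoffs V(N, i) = max(K - S_T, 0):
  V(4,0) = 0.000000; V(4,1) = 0.000000; V(4,2) = 0.000000; V(4,3) = 2.584501; V(4,4) = 8.933660
Backward induction: V(k, i) = exp(-r*dt) * [p * V(k+1, i) + (1-p) * V(k+1, i+1)].
  V(3,0) = exp(-r*dt) * [p*0.000000 + (1-p)*0.000000] = 0.000000
  V(3,1) = exp(-r*dt) * [p*0.000000 + (1-p)*0.000000] = 0.000000
  V(3,2) = exp(-r*dt) * [p*0.000000 + (1-p)*2.584501] = 1.330472
  V(3,3) = exp(-r*dt) * [p*2.584501 + (1-p)*8.933660] = 5.850718
  V(2,0) = exp(-r*dt) * [p*0.000000 + (1-p)*0.000000] = 0.000000
  V(2,1) = exp(-r*dt) * [p*0.000000 + (1-p)*1.330472] = 0.684913
  V(2,2) = exp(-r*dt) * [p*1.330472 + (1-p)*5.850718] = 3.656282
  V(1,0) = exp(-r*dt) * [p*0.000000 + (1-p)*0.684913] = 0.352585
  V(1,1) = exp(-r*dt) * [p*0.684913 + (1-p)*3.656282] = 2.213942
  V(0,0) = exp(-r*dt) * [p*0.352585 + (1-p)*2.213942] = 1.310483


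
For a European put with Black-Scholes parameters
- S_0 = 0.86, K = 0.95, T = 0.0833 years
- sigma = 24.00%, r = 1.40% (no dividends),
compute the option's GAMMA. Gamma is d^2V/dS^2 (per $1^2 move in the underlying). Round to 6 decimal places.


Answer: Gamma = 2.565063

Derivation:
d1 = -1.3854032682; d2 = -1.4546714427
phi(d1) = 0.1528024083; exp(-qT) = 1.0000000000; exp(-rT) = 0.9988344797
Gamma = exp(-qT) * phi(d1) / (S * sigma * sqrt(T)) = 1.0000000000 * 0.1528024083 / (0.8600 * 0.2400 * 0.2886173938) = 2.565063


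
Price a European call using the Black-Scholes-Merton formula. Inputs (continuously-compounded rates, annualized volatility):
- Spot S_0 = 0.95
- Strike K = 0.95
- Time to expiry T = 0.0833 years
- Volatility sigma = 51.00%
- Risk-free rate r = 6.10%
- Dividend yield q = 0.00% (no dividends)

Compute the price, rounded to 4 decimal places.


Answer: Price = 0.0580

Derivation:
d1 = (ln(S/K) + (r - q + 0.5*sigma^2) * T) / (sigma * sqrt(T)) = 0.10811834
d2 = d1 - sigma * sqrt(T) = -0.03907653
exp(-rT) = 0.99493159; exp(-qT) = 1.00000000
C = S_0 * exp(-qT) * N(d1) - K * exp(-rT) * N(d2)
N(d1) = 0.54304909; N(d2) = 0.48441469
C = 0.9500 * 1.00000000 * 0.54304909 - 0.9500 * 0.99493159 * 0.48441469 = 0.0580


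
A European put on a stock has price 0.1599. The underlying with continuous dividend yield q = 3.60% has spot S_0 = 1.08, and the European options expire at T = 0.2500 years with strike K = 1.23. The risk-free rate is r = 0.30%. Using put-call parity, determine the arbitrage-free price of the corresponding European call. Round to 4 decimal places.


Answer: Call price = 0.0011

Derivation:
Put-call parity: C - P = S_0 * exp(-qT) - K * exp(-rT).
S_0 * exp(-qT) = 1.0800 * 0.99104038 = 1.07032361
K * exp(-rT) = 1.2300 * 0.99925028 = 1.22907785
C = P + S*exp(-qT) - K*exp(-rT)
C = 0.1599 + 1.07032361 - 1.22907785 = 0.0011


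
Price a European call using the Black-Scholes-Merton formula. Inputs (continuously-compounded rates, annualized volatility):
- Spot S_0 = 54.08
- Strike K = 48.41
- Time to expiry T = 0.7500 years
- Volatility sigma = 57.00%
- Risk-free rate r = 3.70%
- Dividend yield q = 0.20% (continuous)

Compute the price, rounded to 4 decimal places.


d1 = (ln(S/K) + (r - q + 0.5*sigma^2) * T) / (sigma * sqrt(T)) = 0.52436679
d2 = d1 - sigma * sqrt(T) = 0.03073231
exp(-rT) = 0.97263149; exp(-qT) = 0.99850112
C = S_0 * exp(-qT) * N(d1) - K * exp(-rT) * N(d2)
N(d1) = 0.69998827; N(d2) = 0.51225849
C = 54.0800 * 0.99850112 * 0.69998827 - 48.4100 * 0.97263149 * 0.51225849 = 13.6789

Answer: Price = 13.6789


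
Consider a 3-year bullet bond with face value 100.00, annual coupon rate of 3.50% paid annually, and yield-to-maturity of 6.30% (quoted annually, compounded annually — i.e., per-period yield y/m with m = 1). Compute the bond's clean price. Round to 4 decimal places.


Answer: Price = 92.5569

Derivation:
Coupon per period c = face * coupon_rate / m = 3.500000
Periods per year m = 1; per-period yield y/m = 0.063000
Number of cashflows N = 3
Cashflows (t years, CF_t, discount factor 1/(1+y/m)^(m*t), PV):
  t = 1.0000: CF_t = 3.500000, DF = 0.940734, PV = 3.292568
  t = 2.0000: CF_t = 3.500000, DF = 0.884980, PV = 3.097430
  t = 3.0000: CF_t = 103.500000, DF = 0.832531, PV = 86.166917
Price P = sum_t PV_t = 92.556916


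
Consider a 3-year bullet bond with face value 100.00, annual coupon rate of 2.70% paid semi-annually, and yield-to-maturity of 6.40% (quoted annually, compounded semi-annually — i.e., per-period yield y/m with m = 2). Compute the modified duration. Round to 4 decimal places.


Answer: Modified duration = 2.8057

Derivation:
Coupon per period c = face * coupon_rate / m = 1.350000
Periods per year m = 2; per-period yield y/m = 0.032000
Number of cashflows N = 6
Cashflows (t years, CF_t, discount factor 1/(1+y/m)^(m*t), PV):
  t = 0.5000: CF_t = 1.350000, DF = 0.968992, PV = 1.308140
  t = 1.0000: CF_t = 1.350000, DF = 0.938946, PV = 1.267577
  t = 1.5000: CF_t = 1.350000, DF = 0.909831, PV = 1.228272
  t = 2.0000: CF_t = 1.350000, DF = 0.881620, PV = 1.190186
  t = 2.5000: CF_t = 1.350000, DF = 0.854283, PV = 1.153281
  t = 3.0000: CF_t = 101.350000, DF = 0.827793, PV = 83.896833
Price P = sum_t PV_t = 90.044290
First compute Macaulay numerator sum_t t * PV_t:
  t * PV_t at t = 0.5000: 0.654070
  t * PV_t at t = 1.0000: 1.267577
  t * PV_t at t = 1.5000: 1.842409
  t * PV_t at t = 2.0000: 2.380373
  t * PV_t at t = 2.5000: 2.883203
  t * PV_t at t = 3.0000: 251.690500
Macaulay duration D = 260.718132 / 90.044290 = 2.895443
Modified duration = D / (1 + y/m) = 2.895443 / (1 + 0.032000) = 2.805662


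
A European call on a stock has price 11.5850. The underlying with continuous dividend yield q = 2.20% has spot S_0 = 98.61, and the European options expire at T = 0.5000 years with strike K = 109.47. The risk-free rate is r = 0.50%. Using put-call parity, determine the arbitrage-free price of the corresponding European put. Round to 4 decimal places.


Put-call parity: C - P = S_0 * exp(-qT) - K * exp(-rT).
S_0 * exp(-qT) = 98.6100 * 0.98906028 = 97.53123409
K * exp(-rT) = 109.4700 * 0.99750312 = 109.19666681
P = C - S*exp(-qT) + K*exp(-rT)
P = 11.5850 - 97.53123409 + 109.19666681 = 23.2504

Answer: Put price = 23.2504


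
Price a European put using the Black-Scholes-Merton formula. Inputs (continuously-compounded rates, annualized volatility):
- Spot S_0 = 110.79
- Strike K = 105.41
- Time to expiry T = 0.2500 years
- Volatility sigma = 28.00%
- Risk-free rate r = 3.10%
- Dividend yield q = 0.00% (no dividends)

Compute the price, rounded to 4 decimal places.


Answer: Price = 3.4125

Derivation:
d1 = (ln(S/K) + (r - q + 0.5*sigma^2) * T) / (sigma * sqrt(T)) = 0.48092149
d2 = d1 - sigma * sqrt(T) = 0.34092149
exp(-rT) = 0.99227995; exp(-qT) = 1.00000000
P = K * exp(-rT) * N(-d2) - S_0 * exp(-qT) * N(-d1)
N(-d1) = 0.31528615; N(-d2) = 0.36658134
P = 105.4100 * 0.99227995 * 0.36658134 - 110.7900 * 1.00000000 * 0.31528615 = 3.4125


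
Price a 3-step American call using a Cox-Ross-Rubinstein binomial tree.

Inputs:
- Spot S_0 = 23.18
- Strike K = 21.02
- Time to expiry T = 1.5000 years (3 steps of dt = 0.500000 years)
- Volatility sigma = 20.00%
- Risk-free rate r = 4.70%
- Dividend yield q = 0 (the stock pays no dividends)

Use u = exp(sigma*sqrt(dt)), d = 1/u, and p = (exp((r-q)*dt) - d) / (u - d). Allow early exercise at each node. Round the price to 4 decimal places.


dt = T/N = 0.500000
u = exp(sigma*sqrt(dt)) = 1.151910; d = 1/u = 0.868123
p = (exp((r-q)*dt) - d) / (u - d) = 0.548493
Discount per step: exp(-r*dt) = 0.976774
Stock lattice S(k, i) with i counting down-moves:
  k=0: S(0,0) = 23.1800
  k=1: S(1,0) = 26.7013; S(1,1) = 20.1231
  k=2: S(2,0) = 30.7575; S(2,1) = 23.1800; S(2,2) = 17.4693
  k=3: S(3,0) = 35.4298; S(3,1) = 26.7013; S(3,2) = 20.1231; S(3,3) = 15.1655
Terminal payoffs V(N, i) = max(S_T - K, 0):
  V(3,0) = 14.409822; V(3,1) = 5.681272; V(3,2) = 0.000000; V(3,3) = 0.000000
Backward induction: V(k, i) = exp(-r*dt) * [p * V(k+1, i) + (1-p) * V(k+1, i+1)]; then take max(V_cont, immediate exercise) for American.
  V(2,0) = exp(-r*dt) * [p*14.409822 + (1-p)*5.681272] = 10.225671; exercise = 9.737460; V(2,0) = max -> 10.225671
  V(2,1) = exp(-r*dt) * [p*5.681272 + (1-p)*0.000000] = 3.043762; exercise = 2.160000; V(2,1) = max -> 3.043762
  V(2,2) = exp(-r*dt) * [p*0.000000 + (1-p)*0.000000] = 0.000000; exercise = 0.000000; V(2,2) = max -> 0.000000
  V(1,0) = exp(-r*dt) * [p*10.225671 + (1-p)*3.043762] = 6.820800; exercise = 5.681272; V(1,0) = max -> 6.820800
  V(1,1) = exp(-r*dt) * [p*3.043762 + (1-p)*0.000000] = 1.630706; exercise = 0.000000; V(1,1) = max -> 1.630706
  V(0,0) = exp(-r*dt) * [p*6.820800 + (1-p)*1.630706] = 4.373443; exercise = 2.160000; V(0,0) = max -> 4.373443

Answer: Price = V(0,0) = 4.3734


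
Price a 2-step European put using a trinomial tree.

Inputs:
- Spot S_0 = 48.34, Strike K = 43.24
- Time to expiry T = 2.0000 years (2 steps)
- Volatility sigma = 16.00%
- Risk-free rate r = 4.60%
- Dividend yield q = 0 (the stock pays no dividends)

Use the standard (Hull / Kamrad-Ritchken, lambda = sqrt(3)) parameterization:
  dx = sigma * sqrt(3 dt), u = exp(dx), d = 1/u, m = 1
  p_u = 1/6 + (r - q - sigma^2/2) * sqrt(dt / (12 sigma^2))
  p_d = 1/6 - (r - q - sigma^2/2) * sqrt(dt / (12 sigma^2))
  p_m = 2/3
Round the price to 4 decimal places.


Answer: Price = V(0,0) = 1.0178

Derivation:
dt = T/N = 1.000000; dx = sigma*sqrt(3*dt) = 0.277128
u = exp(dx) = 1.319335; d = 1/u = 0.757957
p_u = 0.226567, p_m = 0.666667, p_d = 0.106767
Discount per step: exp(-r*dt) = 0.955042
Stock lattice S(k, j) with j the centered position index:
  k=0: S(0,+0) = 48.3400
  k=1: S(1,-1) = 36.6397; S(1,+0) = 48.3400; S(1,+1) = 63.7767
  k=2: S(2,-2) = 27.7713; S(2,-1) = 36.6397; S(2,+0) = 48.3400; S(2,+1) = 63.7767; S(2,+2) = 84.1428
Terminal payoffs V(N, j) = max(K - S_T, 0):
  V(2,-2) = 15.468700; V(2,-1) = 6.600341; V(2,+0) = 0.000000; V(2,+1) = 0.000000; V(2,+2) = 0.000000
Backward induction: V(k, j) = exp(-r*dt) * [p_u * V(k+1, j+1) + p_m * V(k+1, j) + p_d * V(k+1, j-1)]
  V(1,-1) = exp(-r*dt) * [p_u*0.000000 + p_m*6.600341 + p_d*15.468700] = 5.779692
  V(1,+0) = exp(-r*dt) * [p_u*0.000000 + p_m*0.000000 + p_d*6.600341] = 0.673014
  V(1,+1) = exp(-r*dt) * [p_u*0.000000 + p_m*0.000000 + p_d*0.000000] = 0.000000
  V(0,+0) = exp(-r*dt) * [p_u*0.000000 + p_m*0.673014 + p_d*5.779692] = 1.017840


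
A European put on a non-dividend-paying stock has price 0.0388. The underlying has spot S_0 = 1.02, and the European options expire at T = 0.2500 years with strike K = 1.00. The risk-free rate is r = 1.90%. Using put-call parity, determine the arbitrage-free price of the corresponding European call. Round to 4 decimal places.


Put-call parity: C - P = S_0 * exp(-qT) - K * exp(-rT).
S_0 * exp(-qT) = 1.0200 * 1.00000000 = 1.02000000
K * exp(-rT) = 1.0000 * 0.99526126 = 0.99526126
C = P + S*exp(-qT) - K*exp(-rT)
C = 0.0388 + 1.02000000 - 0.99526126 = 0.0635

Answer: Call price = 0.0635


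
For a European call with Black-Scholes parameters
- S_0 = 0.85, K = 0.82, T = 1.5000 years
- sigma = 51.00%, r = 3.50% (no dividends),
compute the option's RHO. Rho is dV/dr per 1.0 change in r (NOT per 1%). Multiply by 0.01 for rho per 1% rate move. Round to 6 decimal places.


d1 = 0.4538872622; d2 = -0.1707326222
phi(d1) = 0.3598941363; exp(-qT) = 1.0000000000; exp(-rT) = 0.9488543211
N(d2) = 0.4322170053
Rho = K*T*exp(-rT)*N(d2) = 0.8200 * 1.5000 * 0.9488543211 * 0.4322170053 = 0.504436

Answer: Rho = 0.504436


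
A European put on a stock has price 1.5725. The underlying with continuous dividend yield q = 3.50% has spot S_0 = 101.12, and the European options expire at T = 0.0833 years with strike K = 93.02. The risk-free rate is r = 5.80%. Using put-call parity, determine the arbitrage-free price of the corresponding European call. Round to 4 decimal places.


Put-call parity: C - P = S_0 * exp(-qT) - K * exp(-rT).
S_0 * exp(-qT) = 101.1200 * 0.99708875 = 100.82561399
K * exp(-rT) = 93.0200 * 0.99518025 = 92.57166708
C = P + S*exp(-qT) - K*exp(-rT)
C = 1.5725 + 100.82561399 - 92.57166708 = 9.8264

Answer: Call price = 9.8264


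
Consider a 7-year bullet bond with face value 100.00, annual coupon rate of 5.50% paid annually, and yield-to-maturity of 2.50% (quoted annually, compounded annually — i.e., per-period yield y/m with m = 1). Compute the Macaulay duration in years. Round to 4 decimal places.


Coupon per period c = face * coupon_rate / m = 5.500000
Periods per year m = 1; per-period yield y/m = 0.025000
Number of cashflows N = 7
Cashflows (t years, CF_t, discount factor 1/(1+y/m)^(m*t), PV):
  t = 1.0000: CF_t = 5.500000, DF = 0.975610, PV = 5.365854
  t = 2.0000: CF_t = 5.500000, DF = 0.951814, PV = 5.234979
  t = 3.0000: CF_t = 5.500000, DF = 0.928599, PV = 5.107297
  t = 4.0000: CF_t = 5.500000, DF = 0.905951, PV = 4.982729
  t = 5.0000: CF_t = 5.500000, DF = 0.883854, PV = 4.861199
  t = 6.0000: CF_t = 5.500000, DF = 0.862297, PV = 4.742633
  t = 7.0000: CF_t = 105.500000, DF = 0.841265, PV = 88.753482
Price P = sum_t PV_t = 119.048172
Macaulay numerator sum_t t * PV_t:
  t * PV_t at t = 1.0000: 5.365854
  t * PV_t at t = 2.0000: 10.469958
  t * PV_t at t = 3.0000: 15.321890
  t * PV_t at t = 4.0000: 19.930914
  t * PV_t at t = 5.0000: 24.305993
  t * PV_t at t = 6.0000: 28.455797
  t * PV_t at t = 7.0000: 621.274376
Macaulay duration D = (sum_t t * PV_t) / P = 725.124782 / 119.048172 = 6.091020

Answer: Macaulay duration = 6.0910 years


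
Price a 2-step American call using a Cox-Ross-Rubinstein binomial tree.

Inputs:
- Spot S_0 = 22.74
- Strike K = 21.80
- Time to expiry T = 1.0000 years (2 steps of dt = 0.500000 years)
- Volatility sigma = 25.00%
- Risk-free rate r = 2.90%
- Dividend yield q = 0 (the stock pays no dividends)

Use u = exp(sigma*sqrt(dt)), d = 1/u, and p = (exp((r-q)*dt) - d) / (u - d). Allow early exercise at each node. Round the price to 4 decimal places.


Answer: Price = V(0,0) = 2.9965

Derivation:
dt = T/N = 0.500000
u = exp(sigma*sqrt(dt)) = 1.193365; d = 1/u = 0.837967
p = (exp((r-q)*dt) - d) / (u - d) = 0.497017
Discount per step: exp(-r*dt) = 0.985605
Stock lattice S(k, i) with i counting down-moves:
  k=0: S(0,0) = 22.7400
  k=1: S(1,0) = 27.1371; S(1,1) = 19.0554
  k=2: S(2,0) = 32.3845; S(2,1) = 22.7400; S(2,2) = 15.9678
Terminal payoffs V(N, i) = max(S_T - K, 0):
  V(2,0) = 10.584467; V(2,1) = 0.940000; V(2,2) = 0.000000
Backward induction: V(k, i) = exp(-r*dt) * [p * V(k+1, i) + (1-p) * V(k+1, i+1)]; then take max(V_cont, immediate exercise) for American.
  V(1,0) = exp(-r*dt) * [p*10.584467 + (1-p)*0.940000] = 5.650930; exercise = 5.337111; V(1,0) = max -> 5.650930
  V(1,1) = exp(-r*dt) * [p*0.940000 + (1-p)*0.000000] = 0.460471; exercise = 0.000000; V(1,1) = max -> 0.460471
  V(0,0) = exp(-r*dt) * [p*5.650930 + (1-p)*0.460471] = 2.996453; exercise = 0.940000; V(0,0) = max -> 2.996453


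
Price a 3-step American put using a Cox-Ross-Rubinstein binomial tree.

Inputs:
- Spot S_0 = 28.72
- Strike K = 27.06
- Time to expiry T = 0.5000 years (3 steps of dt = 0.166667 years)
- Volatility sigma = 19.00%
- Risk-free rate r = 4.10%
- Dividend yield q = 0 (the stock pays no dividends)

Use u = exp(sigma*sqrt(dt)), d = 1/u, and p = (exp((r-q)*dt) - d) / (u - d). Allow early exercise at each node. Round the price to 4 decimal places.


dt = T/N = 0.166667
u = exp(sigma*sqrt(dt)) = 1.080655; d = 1/u = 0.925365
p = (exp((r-q)*dt) - d) / (u - d) = 0.524772
Discount per step: exp(-r*dt) = 0.993190
Stock lattice S(k, i) with i counting down-moves:
  k=0: S(0,0) = 28.7200
  k=1: S(1,0) = 31.0364; S(1,1) = 26.5765
  k=2: S(2,0) = 33.5396; S(2,1) = 28.7200; S(2,2) = 24.5929
  k=3: S(3,0) = 36.2448; S(3,1) = 31.0364; S(3,2) = 26.5765; S(3,3) = 22.7574
Terminal payoffs V(N, i) = max(K - S_T, 0):
  V(3,0) = 0.000000; V(3,1) = 0.000000; V(3,2) = 0.483521; V(3,3) = 4.302558
Backward induction: V(k, i) = exp(-r*dt) * [p * V(k+1, i) + (1-p) * V(k+1, i+1)]; then take max(V_cont, immediate exercise) for American.
  V(2,0) = exp(-r*dt) * [p*0.000000 + (1-p)*0.000000] = 0.000000; exercise = 0.000000; V(2,0) = max -> 0.000000
  V(2,1) = exp(-r*dt) * [p*0.000000 + (1-p)*0.483521] = 0.228218; exercise = 0.000000; V(2,1) = max -> 0.228218
  V(2,2) = exp(-r*dt) * [p*0.483521 + (1-p)*4.302558] = 2.282781; exercise = 2.467060; V(2,2) = max -> 2.467060
  V(1,0) = exp(-r*dt) * [p*0.000000 + (1-p)*0.228218] = 0.107717; exercise = 0.000000; V(1,0) = max -> 0.107717
  V(1,1) = exp(-r*dt) * [p*0.228218 + (1-p)*2.467060] = 1.283378; exercise = 0.483521; V(1,1) = max -> 1.283378
  V(0,0) = exp(-r*dt) * [p*0.107717 + (1-p)*1.283378] = 0.661885; exercise = 0.000000; V(0,0) = max -> 0.661885

Answer: Price = V(0,0) = 0.6619


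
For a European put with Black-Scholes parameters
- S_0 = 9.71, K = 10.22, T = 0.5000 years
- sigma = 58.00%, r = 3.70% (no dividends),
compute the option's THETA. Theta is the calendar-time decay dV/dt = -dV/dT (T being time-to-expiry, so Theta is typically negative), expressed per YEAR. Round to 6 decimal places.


d1 = 0.1253522267; d2 = -0.2847697064
phi(d1) = 0.3958202347; exp(-qT) = 1.0000000000; exp(-rT) = 0.9816700746
Theta = -S*exp(-qT)*phi(d1)*sigma/(2*sqrt(T)) + r*K*exp(-rT)*N(-d2) - q*S*exp(-qT)*N(-d1)
N(-d1) = 0.4501223536; N(-d2) = 0.6120897088; sqrt(T) = 0.7071067812
Term 1 = -9.7100 * 1.0000000000 * 0.3958202347 * 0.5800 / (2 * 0.7071067812) = -1.5762685757
Term 2 = 0.0370 * 10.2200 * 0.9816700746 * 0.6120897088 = 0.2272130386
Term 3 = 0 (no dividend yield, q = 0)
Theta = -1.5762685757 + (0.2272130386) + (0.0000000000) = -1.349056

Answer: Theta = -1.349056


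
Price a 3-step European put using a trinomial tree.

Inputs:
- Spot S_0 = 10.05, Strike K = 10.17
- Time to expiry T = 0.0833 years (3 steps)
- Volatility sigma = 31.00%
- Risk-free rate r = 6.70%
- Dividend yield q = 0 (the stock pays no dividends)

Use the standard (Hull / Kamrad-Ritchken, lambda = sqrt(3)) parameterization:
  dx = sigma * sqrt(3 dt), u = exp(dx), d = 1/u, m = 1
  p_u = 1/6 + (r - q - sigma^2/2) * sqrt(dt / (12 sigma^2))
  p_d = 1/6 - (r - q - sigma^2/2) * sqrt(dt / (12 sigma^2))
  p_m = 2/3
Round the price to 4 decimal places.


dt = T/N = 0.027767; dx = sigma*sqrt(3*dt) = 0.089471
u = exp(dx) = 1.093596; d = 1/u = 0.914414
p_u = 0.169607, p_m = 0.666667, p_d = 0.163726
Discount per step: exp(-r*dt) = 0.998141
Stock lattice S(k, j) with j the centered position index:
  k=0: S(0,+0) = 10.0500
  k=1: S(1,-1) = 9.1899; S(1,+0) = 10.0500; S(1,+1) = 10.9906
  k=2: S(2,-2) = 8.4033; S(2,-1) = 9.1899; S(2,+0) = 10.0500; S(2,+1) = 10.9906; S(2,+2) = 12.0193
  k=3: S(3,-3) = 7.6841; S(3,-2) = 8.4033; S(3,-1) = 9.1899; S(3,+0) = 10.0500; S(3,+1) = 10.9906; S(3,+2) = 12.0193; S(3,+3) = 13.1443
Terminal payoffs V(N, j) = max(K - S_T, 0):
  V(3,-3) = 2.485860; V(3,-2) = 1.766655; V(3,-1) = 0.980135; V(3,+0) = 0.120000; V(3,+1) = 0.000000; V(3,+2) = 0.000000; V(3,+3) = 0.000000
Backward induction: V(k, j) = exp(-r*dt) * [p_u * V(k+1, j+1) + p_m * V(k+1, j) + p_d * V(k+1, j-1)]
  V(2,-2) = exp(-r*dt) * [p_u*0.980135 + p_m*1.766655 + p_d*2.485860] = 1.747754
  V(2,-1) = exp(-r*dt) * [p_u*0.120000 + p_m*0.980135 + p_d*1.766655] = 0.961234
  V(2,+0) = exp(-r*dt) * [p_u*0.000000 + p_m*0.120000 + p_d*0.980135] = 0.240027
  V(2,+1) = exp(-r*dt) * [p_u*0.000000 + p_m*0.000000 + p_d*0.120000] = 0.019611
  V(2,+2) = exp(-r*dt) * [p_u*0.000000 + p_m*0.000000 + p_d*0.000000] = 0.000000
  V(1,-1) = exp(-r*dt) * [p_u*0.240027 + p_m*0.961234 + p_d*1.747754] = 0.965887
  V(1,+0) = exp(-r*dt) * [p_u*0.019611 + p_m*0.240027 + p_d*0.961234] = 0.320127
  V(1,+1) = exp(-r*dt) * [p_u*0.000000 + p_m*0.019611 + p_d*0.240027] = 0.052275
  V(0,+0) = exp(-r*dt) * [p_u*0.052275 + p_m*0.320127 + p_d*0.965887] = 0.379718

Answer: Price = V(0,0) = 0.3797


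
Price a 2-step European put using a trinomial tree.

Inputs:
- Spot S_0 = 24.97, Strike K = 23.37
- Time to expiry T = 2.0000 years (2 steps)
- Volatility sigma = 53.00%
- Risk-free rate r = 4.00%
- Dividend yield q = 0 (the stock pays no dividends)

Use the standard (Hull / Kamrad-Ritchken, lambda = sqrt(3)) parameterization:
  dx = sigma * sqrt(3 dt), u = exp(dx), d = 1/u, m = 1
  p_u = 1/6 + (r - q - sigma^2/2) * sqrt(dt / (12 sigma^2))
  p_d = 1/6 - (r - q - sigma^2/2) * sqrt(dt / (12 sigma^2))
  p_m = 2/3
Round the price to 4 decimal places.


dt = T/N = 1.000000; dx = sigma*sqrt(3*dt) = 0.917987
u = exp(dx) = 2.504244; d = 1/u = 0.399322
p_u = 0.111955, p_m = 0.666667, p_d = 0.221379
Discount per step: exp(-r*dt) = 0.960789
Stock lattice S(k, j) with j the centered position index:
  k=0: S(0,+0) = 24.9700
  k=1: S(1,-1) = 9.9711; S(1,+0) = 24.9700; S(1,+1) = 62.5310
  k=2: S(2,-2) = 3.9817; S(2,-1) = 9.9711; S(2,+0) = 24.9700; S(2,+1) = 62.5310; S(2,+2) = 156.5928
Terminal payoffs V(N, j) = max(K - S_T, 0):
  V(2,-2) = 19.388330; V(2,-1) = 13.398927; V(2,+0) = 0.000000; V(2,+1) = 0.000000; V(2,+2) = 0.000000
Backward induction: V(k, j) = exp(-r*dt) * [p_u * V(k+1, j+1) + p_m * V(k+1, j) + p_d * V(k+1, j-1)]
  V(1,-1) = exp(-r*dt) * [p_u*0.000000 + p_m*13.398927 + p_d*19.388330] = 12.706232
  V(1,+0) = exp(-r*dt) * [p_u*0.000000 + p_m*0.000000 + p_d*13.398927] = 2.849930
  V(1,+1) = exp(-r*dt) * [p_u*0.000000 + p_m*0.000000 + p_d*0.000000] = 0.000000
  V(0,+0) = exp(-r*dt) * [p_u*0.000000 + p_m*2.849930 + p_d*12.706232] = 4.528050

Answer: Price = V(0,0) = 4.5281


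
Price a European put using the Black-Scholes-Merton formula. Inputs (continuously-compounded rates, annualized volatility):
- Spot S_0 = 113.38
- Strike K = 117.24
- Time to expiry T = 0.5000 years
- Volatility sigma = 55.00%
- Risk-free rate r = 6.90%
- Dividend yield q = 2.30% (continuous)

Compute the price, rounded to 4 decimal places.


Answer: Price = 17.9686

Derivation:
d1 = (ln(S/K) + (r - q + 0.5*sigma^2) * T) / (sigma * sqrt(T)) = 0.16751204
d2 = d1 - sigma * sqrt(T) = -0.22139669
exp(-rT) = 0.96608834; exp(-qT) = 0.98856587
P = K * exp(-rT) * N(-d2) - S_0 * exp(-qT) * N(-d1)
N(-d1) = 0.43348359; N(-d2) = 0.58760822
P = 117.2400 * 0.96608834 * 0.58760822 - 113.3800 * 0.98856587 * 0.43348359 = 17.9686


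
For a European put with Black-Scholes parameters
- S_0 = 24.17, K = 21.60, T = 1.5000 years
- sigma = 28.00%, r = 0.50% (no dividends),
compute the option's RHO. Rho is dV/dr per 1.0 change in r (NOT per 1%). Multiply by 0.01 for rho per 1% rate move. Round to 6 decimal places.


d1 = 0.5211548375; d2 = 0.1782262735
phi(d1) = 0.3482830682; exp(-qT) = 1.0000000000; exp(-rT) = 0.9925280548
N(-d2) = 0.4292726384
Rho = -K*T*exp(-rT)*N(-d2) = -21.6000 * 1.5000 * 0.9925280548 * 0.4292726384 = -13.804510

Answer: Rho = -13.804510


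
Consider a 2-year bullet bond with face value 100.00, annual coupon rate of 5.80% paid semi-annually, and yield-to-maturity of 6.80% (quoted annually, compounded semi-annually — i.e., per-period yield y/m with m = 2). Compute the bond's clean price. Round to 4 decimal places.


Answer: Price = 98.1591

Derivation:
Coupon per period c = face * coupon_rate / m = 2.900000
Periods per year m = 2; per-period yield y/m = 0.034000
Number of cashflows N = 4
Cashflows (t years, CF_t, discount factor 1/(1+y/m)^(m*t), PV):
  t = 0.5000: CF_t = 2.900000, DF = 0.967118, PV = 2.804642
  t = 1.0000: CF_t = 2.900000, DF = 0.935317, PV = 2.712420
  t = 1.5000: CF_t = 2.900000, DF = 0.904562, PV = 2.623230
  t = 2.0000: CF_t = 102.900000, DF = 0.874818, PV = 90.018800
Price P = sum_t PV_t = 98.159092


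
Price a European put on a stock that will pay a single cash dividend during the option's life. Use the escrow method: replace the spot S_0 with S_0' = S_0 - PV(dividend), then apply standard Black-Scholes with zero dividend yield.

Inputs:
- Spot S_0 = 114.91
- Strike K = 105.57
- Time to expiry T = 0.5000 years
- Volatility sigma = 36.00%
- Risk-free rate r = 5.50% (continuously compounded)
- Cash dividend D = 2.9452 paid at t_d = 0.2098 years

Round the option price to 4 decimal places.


PV(D) = D * exp(-r * t_d) = 2.9452 * 0.98852732 = 2.91141066
S_0' = S_0 - PV(D) = 114.9100 - 2.91141066 = 111.99858934
d1 = (ln(S_0'/K) + (r + sigma^2/2)*T) / (sigma*sqrt(T)) = 0.46752343
d2 = d1 - sigma*sqrt(T) = 0.21296499
exp(-rT) = 0.97287468
N(-d1) = 0.32006272; N(-d2) = 0.41567713
P = K * exp(-rT) * N(-d2) - S_0' * N(-d1) = 105.5700 * 0.97287468 * 0.41567713 - 111.99858934 * 0.32006272 = 6.8461

Answer: Price = 6.8461


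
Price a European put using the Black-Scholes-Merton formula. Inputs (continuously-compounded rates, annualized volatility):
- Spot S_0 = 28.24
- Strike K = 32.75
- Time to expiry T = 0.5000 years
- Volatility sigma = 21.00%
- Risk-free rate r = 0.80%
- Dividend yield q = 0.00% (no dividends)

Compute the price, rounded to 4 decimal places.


d1 = (ln(S/K) + (r - q + 0.5*sigma^2) * T) / (sigma * sqrt(T)) = -0.89660163
d2 = d1 - sigma * sqrt(T) = -1.04509405
exp(-rT) = 0.99600799; exp(-qT) = 1.00000000
P = K * exp(-rT) * N(-d2) - S_0 * exp(-qT) * N(-d1)
N(-d1) = 0.81503424; N(-d2) = 0.85201025
P = 32.7500 * 0.99600799 * 0.85201025 - 28.2400 * 1.00000000 * 0.81503424 = 4.7754

Answer: Price = 4.7754


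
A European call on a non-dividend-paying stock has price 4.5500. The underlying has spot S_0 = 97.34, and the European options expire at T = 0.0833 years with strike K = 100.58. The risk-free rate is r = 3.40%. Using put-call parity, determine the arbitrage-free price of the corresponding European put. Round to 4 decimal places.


Put-call parity: C - P = S_0 * exp(-qT) - K * exp(-rT).
S_0 * exp(-qT) = 97.3400 * 1.00000000 = 97.34000000
K * exp(-rT) = 100.5800 * 0.99717181 = 100.29554034
P = C - S*exp(-qT) + K*exp(-rT)
P = 4.5500 - 97.34000000 + 100.29554034 = 7.5055

Answer: Put price = 7.5055


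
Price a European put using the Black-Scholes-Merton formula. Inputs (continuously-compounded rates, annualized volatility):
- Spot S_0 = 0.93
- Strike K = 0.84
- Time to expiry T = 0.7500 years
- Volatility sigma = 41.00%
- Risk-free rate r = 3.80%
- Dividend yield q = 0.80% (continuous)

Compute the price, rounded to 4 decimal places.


Answer: Price = 0.0760

Derivation:
d1 = (ln(S/K) + (r - q + 0.5*sigma^2) * T) / (sigma * sqrt(T)) = 0.52755788
d2 = d1 - sigma * sqrt(T) = 0.17248746
exp(-rT) = 0.97190229; exp(-qT) = 0.99401796
P = K * exp(-rT) * N(-d2) - S_0 * exp(-qT) * N(-d1)
N(-d1) = 0.29890312; N(-d2) = 0.43152716
P = 0.8400 * 0.97190229 * 0.43152716 - 0.9300 * 0.99401796 * 0.29890312 = 0.0760


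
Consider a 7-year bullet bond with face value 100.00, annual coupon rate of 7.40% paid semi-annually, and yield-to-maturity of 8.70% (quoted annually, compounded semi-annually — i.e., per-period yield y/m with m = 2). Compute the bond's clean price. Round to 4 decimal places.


Answer: Price = 93.2899

Derivation:
Coupon per period c = face * coupon_rate / m = 3.700000
Periods per year m = 2; per-period yield y/m = 0.043500
Number of cashflows N = 14
Cashflows (t years, CF_t, discount factor 1/(1+y/m)^(m*t), PV):
  t = 0.5000: CF_t = 3.700000, DF = 0.958313, PV = 3.545759
  t = 1.0000: CF_t = 3.700000, DF = 0.918365, PV = 3.397949
  t = 1.5000: CF_t = 3.700000, DF = 0.880081, PV = 3.256300
  t = 2.0000: CF_t = 3.700000, DF = 0.843393, PV = 3.120555
  t = 2.5000: CF_t = 3.700000, DF = 0.808235, PV = 2.990470
  t = 3.0000: CF_t = 3.700000, DF = 0.774543, PV = 2.865807
  t = 3.5000: CF_t = 3.700000, DF = 0.742254, PV = 2.746342
  t = 4.0000: CF_t = 3.700000, DF = 0.711312, PV = 2.631856
  t = 4.5000: CF_t = 3.700000, DF = 0.681660, PV = 2.522143
  t = 5.0000: CF_t = 3.700000, DF = 0.653244, PV = 2.417003
  t = 5.5000: CF_t = 3.700000, DF = 0.626013, PV = 2.316246
  t = 6.0000: CF_t = 3.700000, DF = 0.599916, PV = 2.219690
  t = 6.5000: CF_t = 3.700000, DF = 0.574908, PV = 2.127158
  t = 7.0000: CF_t = 103.700000, DF = 0.550942, PV = 57.132655
Price P = sum_t PV_t = 93.289934


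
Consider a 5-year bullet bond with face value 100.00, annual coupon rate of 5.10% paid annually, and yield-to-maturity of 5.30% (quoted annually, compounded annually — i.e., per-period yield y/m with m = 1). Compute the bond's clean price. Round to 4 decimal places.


Answer: Price = 99.1412

Derivation:
Coupon per period c = face * coupon_rate / m = 5.100000
Periods per year m = 1; per-period yield y/m = 0.053000
Number of cashflows N = 5
Cashflows (t years, CF_t, discount factor 1/(1+y/m)^(m*t), PV):
  t = 1.0000: CF_t = 5.100000, DF = 0.949668, PV = 4.843305
  t = 2.0000: CF_t = 5.100000, DF = 0.901869, PV = 4.599530
  t = 3.0000: CF_t = 5.100000, DF = 0.856475, PV = 4.368024
  t = 4.0000: CF_t = 5.100000, DF = 0.813367, PV = 4.148171
  t = 5.0000: CF_t = 105.100000, DF = 0.772428, PV = 81.182208
Price P = sum_t PV_t = 99.141239


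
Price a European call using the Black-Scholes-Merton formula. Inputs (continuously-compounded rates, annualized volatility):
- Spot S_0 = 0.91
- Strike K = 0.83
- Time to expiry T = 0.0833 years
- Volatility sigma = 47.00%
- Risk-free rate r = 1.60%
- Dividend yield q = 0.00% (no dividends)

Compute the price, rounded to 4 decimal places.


d1 = (ln(S/K) + (r - q + 0.5*sigma^2) * T) / (sigma * sqrt(T)) = 0.75600480
d2 = d1 - sigma * sqrt(T) = 0.62035463
exp(-rT) = 0.99866809; exp(-qT) = 1.00000000
C = S_0 * exp(-qT) * N(d1) - K * exp(-rT) * N(d2)
N(d1) = 0.77517684; N(d2) = 0.73248783
C = 0.9100 * 1.00000000 * 0.77517684 - 0.8300 * 0.99866809 * 0.73248783 = 0.0983

Answer: Price = 0.0983


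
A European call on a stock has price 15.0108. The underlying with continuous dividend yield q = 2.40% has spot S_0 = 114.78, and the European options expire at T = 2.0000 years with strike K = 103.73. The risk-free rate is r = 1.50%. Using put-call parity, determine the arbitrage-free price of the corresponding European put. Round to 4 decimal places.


Answer: Put price = 6.2744

Derivation:
Put-call parity: C - P = S_0 * exp(-qT) - K * exp(-rT).
S_0 * exp(-qT) = 114.7800 * 0.95313379 = 109.40069608
K * exp(-rT) = 103.7300 * 0.97044553 = 100.66431519
P = C - S*exp(-qT) + K*exp(-rT)
P = 15.0108 - 109.40069608 + 100.66431519 = 6.2744


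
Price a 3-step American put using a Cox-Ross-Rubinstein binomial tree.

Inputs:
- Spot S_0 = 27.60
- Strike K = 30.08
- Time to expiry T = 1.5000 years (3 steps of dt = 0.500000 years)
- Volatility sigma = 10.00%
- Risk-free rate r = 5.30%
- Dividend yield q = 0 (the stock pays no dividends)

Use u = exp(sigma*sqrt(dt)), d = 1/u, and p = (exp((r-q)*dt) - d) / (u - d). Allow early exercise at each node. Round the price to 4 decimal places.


Answer: Price = V(0,0) = 2.4800

Derivation:
dt = T/N = 0.500000
u = exp(sigma*sqrt(dt)) = 1.073271; d = 1/u = 0.931731
p = (exp((r-q)*dt) - d) / (u - d) = 0.672060
Discount per step: exp(-r*dt) = 0.973848
Stock lattice S(k, i) with i counting down-moves:
  k=0: S(0,0) = 27.6000
  k=1: S(1,0) = 29.6223; S(1,1) = 25.7158
  k=2: S(2,0) = 31.7927; S(2,1) = 27.6000; S(2,2) = 23.9602
  k=3: S(3,0) = 34.1222; S(3,1) = 29.6223; S(3,2) = 25.7158; S(3,3) = 22.3245
Terminal payoffs V(N, i) = max(K - S_T, 0):
  V(3,0) = 0.000000; V(3,1) = 0.457730; V(3,2) = 4.364213; V(3,3) = 7.755522
Backward induction: V(k, i) = exp(-r*dt) * [p * V(k+1, i) + (1-p) * V(k+1, i+1)]; then take max(V_cont, immediate exercise) for American.
  V(2,0) = exp(-r*dt) * [p*0.000000 + (1-p)*0.457730] = 0.146182; exercise = 0.000000; V(2,0) = max -> 0.146182
  V(2,1) = exp(-r*dt) * [p*0.457730 + (1-p)*4.364213] = 1.693349; exercise = 2.480000; V(2,1) = max -> 2.480000
  V(2,2) = exp(-r*dt) * [p*4.364213 + (1-p)*7.755522] = 5.333142; exercise = 6.119793; V(2,2) = max -> 6.119793
  V(1,0) = exp(-r*dt) * [p*0.146182 + (1-p)*2.480000] = 0.887697; exercise = 0.457730; V(1,0) = max -> 0.887697
  V(1,1) = exp(-r*dt) * [p*2.480000 + (1-p)*6.119793] = 3.577562; exercise = 4.364213; V(1,1) = max -> 4.364213
  V(0,0) = exp(-r*dt) * [p*0.887697 + (1-p)*4.364213] = 1.974756; exercise = 2.480000; V(0,0) = max -> 2.480000


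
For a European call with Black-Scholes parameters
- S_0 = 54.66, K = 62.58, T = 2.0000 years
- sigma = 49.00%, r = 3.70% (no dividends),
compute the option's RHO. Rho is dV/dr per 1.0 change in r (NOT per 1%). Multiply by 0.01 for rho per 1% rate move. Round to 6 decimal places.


Answer: Rho = 38.565363

Derivation:
d1 = 0.2580022565; d2 = -0.4349623890
phi(d1) = 0.3858829803; exp(-qT) = 1.0000000000; exp(-rT) = 0.9286716938
N(d2) = 0.3317948639
Rho = K*T*exp(-rT)*N(d2) = 62.5800 * 2.0000 * 0.9286716938 * 0.3317948639 = 38.565363


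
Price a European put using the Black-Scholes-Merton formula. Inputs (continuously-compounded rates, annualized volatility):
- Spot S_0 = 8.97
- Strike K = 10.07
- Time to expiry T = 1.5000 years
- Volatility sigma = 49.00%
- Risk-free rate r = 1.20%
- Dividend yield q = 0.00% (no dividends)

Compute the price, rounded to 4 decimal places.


d1 = (ln(S/K) + (r - q + 0.5*sigma^2) * T) / (sigma * sqrt(T)) = 0.13730468
d2 = d1 - sigma * sqrt(T) = -0.46282031
exp(-rT) = 0.98216103; exp(-qT) = 1.00000000
P = K * exp(-rT) * N(-d2) - S_0 * exp(-qT) * N(-d1)
N(-d1) = 0.44539499; N(-d2) = 0.67825341
P = 10.0700 * 0.98216103 * 0.67825341 - 8.9700 * 1.00000000 * 0.44539499 = 2.7130

Answer: Price = 2.7130


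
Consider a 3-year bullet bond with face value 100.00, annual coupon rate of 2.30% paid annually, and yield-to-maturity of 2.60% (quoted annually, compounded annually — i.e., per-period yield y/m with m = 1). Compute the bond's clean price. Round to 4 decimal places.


Answer: Price = 99.1448

Derivation:
Coupon per period c = face * coupon_rate / m = 2.300000
Periods per year m = 1; per-period yield y/m = 0.026000
Number of cashflows N = 3
Cashflows (t years, CF_t, discount factor 1/(1+y/m)^(m*t), PV):
  t = 1.0000: CF_t = 2.300000, DF = 0.974659, PV = 2.241715
  t = 2.0000: CF_t = 2.300000, DF = 0.949960, PV = 2.184908
  t = 3.0000: CF_t = 102.300000, DF = 0.925887, PV = 94.718225
Price P = sum_t PV_t = 99.144848


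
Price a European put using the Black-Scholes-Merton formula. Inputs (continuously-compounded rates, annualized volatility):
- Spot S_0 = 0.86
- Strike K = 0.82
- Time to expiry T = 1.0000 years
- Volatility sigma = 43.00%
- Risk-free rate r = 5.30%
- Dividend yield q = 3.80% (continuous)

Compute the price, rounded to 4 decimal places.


Answer: Price = 0.1130

Derivation:
d1 = (ln(S/K) + (r - q + 0.5*sigma^2) * T) / (sigma * sqrt(T)) = 0.36064663
d2 = d1 - sigma * sqrt(T) = -0.06935337
exp(-rT) = 0.94838001; exp(-qT) = 0.96271294
P = K * exp(-rT) * N(-d2) - S_0 * exp(-qT) * N(-d1)
N(-d1) = 0.35918181; N(-d2) = 0.52764583
P = 0.8200 * 0.94838001 * 0.52764583 - 0.8600 * 0.96271294 * 0.35918181 = 0.1130
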